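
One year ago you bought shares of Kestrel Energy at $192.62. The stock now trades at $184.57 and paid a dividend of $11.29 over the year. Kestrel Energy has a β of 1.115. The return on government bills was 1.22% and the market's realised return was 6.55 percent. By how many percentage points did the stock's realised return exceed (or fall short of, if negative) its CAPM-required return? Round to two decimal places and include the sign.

Realised HPR = (P1 + D1 − P0) / P0 = (184.57 + 11.29 − 192.62) / 192.62 = 3.24 / 192.62 = 1.6821%
MRP = 6.55% − 1.22% = 5.33%
CAPM required = R_f + β·MRP = 1.22% + 1.115 × 5.33% = 7.16295%
α = realised − required = 1.6821% − 7.16295% = -5.48%

-5.48%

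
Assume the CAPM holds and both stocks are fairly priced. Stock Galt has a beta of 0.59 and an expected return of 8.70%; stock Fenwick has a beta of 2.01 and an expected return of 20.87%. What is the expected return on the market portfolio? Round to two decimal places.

Both satisfy E(R) = R_f + β·MRP, so the slope of the SML is
MRP = (20.87% − 8.70%) / (2.01 − 0.59) = 12.17% / 1.42 = 8.5704%
R_f = E(R_Galt) − β_Galt·MRP = 8.70% − 0.59 × 8.5704% = 3.6435%
E(R_m) = R_f + MRP = 3.6435% + 8.5704% = 12.21%

12.21%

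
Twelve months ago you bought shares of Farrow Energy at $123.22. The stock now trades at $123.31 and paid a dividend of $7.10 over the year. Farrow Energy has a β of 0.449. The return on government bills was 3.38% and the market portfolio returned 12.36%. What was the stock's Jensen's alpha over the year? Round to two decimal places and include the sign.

-1.58%

Realised HPR = (P1 + D1 − P0) / P0 = (123.31 + 7.10 − 123.22) / 123.22 = 7.19 / 123.22 = 5.8351%
MRP = 12.36% − 3.38% = 8.98%
CAPM required = R_f + β·MRP = 3.38% + 0.449 × 8.98% = 7.41202%
α = realised − required = 5.8351% − 7.41202% = -1.58%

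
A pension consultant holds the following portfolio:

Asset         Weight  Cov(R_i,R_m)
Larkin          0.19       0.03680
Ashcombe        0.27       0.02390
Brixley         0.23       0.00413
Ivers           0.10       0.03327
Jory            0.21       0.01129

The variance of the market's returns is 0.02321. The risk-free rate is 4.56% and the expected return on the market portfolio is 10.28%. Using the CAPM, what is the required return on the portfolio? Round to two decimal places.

β_Larkin = 0.03680 / 0.02321 = 1.5855
β_Ashcombe = 0.02390 / 0.02321 = 1.0297
β_Brixley = 0.00413 / 0.02321 = 0.1779
β_Ivers = 0.03327 / 0.02321 = 1.4334
β_Jory = 0.01129 / 0.02321 = 0.4864
β_P = Σ w_i β_i = 0.19×1.5855 + 0.27×1.0297 + 0.23×0.1779 + 0.10×1.4334 + 0.21×0.4864 = 0.8657
MRP = 10.28% − 4.56% = 5.72%
E(R_P) = R_f + β_P × MRP = 4.56% + 0.8657 × 5.72% = 9.51%

9.51%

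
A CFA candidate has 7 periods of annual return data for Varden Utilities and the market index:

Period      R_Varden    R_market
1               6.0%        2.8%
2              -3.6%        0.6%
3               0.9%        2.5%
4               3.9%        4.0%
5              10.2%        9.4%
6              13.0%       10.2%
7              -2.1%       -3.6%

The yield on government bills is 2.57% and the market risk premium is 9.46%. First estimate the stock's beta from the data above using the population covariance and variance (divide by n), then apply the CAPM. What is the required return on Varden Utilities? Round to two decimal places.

Mean R_i = (6.0 − 3.6 + 0.9 + 3.9 + 10.2 + 13.0 − 2.1) / 7 = 4.0429%
Mean R_m = (2.8 + 0.6 + 2.5 + 4.0 + 9.4 + 10.2 − 3.6) / 7 = 3.7000%
Σ(R_i − R̄_i)(R_m − R̄_m) = 163.8200  ⇒  Cov = 163.8200 / 7 = 23.4029
Σ(R_m − R̄_m)² = 139.9800  ⇒  Var(R_m) = 139.9800 / 7 = 19.9971
β = Cov / Var(R_m) = 23.4029 / 19.9971 = 1.1703
E(R) = R_f + β × MRP = 2.57% + 1.1703 × 9.46% = 13.64%

13.64%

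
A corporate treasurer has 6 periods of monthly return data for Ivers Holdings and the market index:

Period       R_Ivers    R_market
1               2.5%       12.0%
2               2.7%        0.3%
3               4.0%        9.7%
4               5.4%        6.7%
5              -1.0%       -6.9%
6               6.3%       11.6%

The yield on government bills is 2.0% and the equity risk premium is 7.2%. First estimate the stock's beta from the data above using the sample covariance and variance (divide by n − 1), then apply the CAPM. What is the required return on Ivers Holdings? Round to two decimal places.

3.93%

Mean R_i = (2.5 + 2.7 + 4.0 + 5.4 − 1.0 + 6.3) / 6 = 3.3167%
Mean R_m = (12.0 + 0.3 + 9.7 + 6.7 − 6.9 + 11.6) / 6 = 5.5667%
Σ(R_i − R̄_i)(R_m − R̄_m) = 74.9933  ⇒  Cov = 74.9933 / 5 = 14.9987
Σ(R_m − R̄_m)² = 279.3133  ⇒  Var(R_m) = 279.3133 / 5 = 55.8627
β = Cov / Var(R_m) = 14.9987 / 55.8627 = 0.2685
E(R) = R_f + β × MRP = 2.0% + 0.2685 × 7.2% = 3.93%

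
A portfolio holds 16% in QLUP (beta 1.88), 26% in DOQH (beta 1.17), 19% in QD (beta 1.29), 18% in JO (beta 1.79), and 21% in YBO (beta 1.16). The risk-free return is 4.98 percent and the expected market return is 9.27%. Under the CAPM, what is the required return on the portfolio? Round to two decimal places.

β_P = Σ w_i β_i = 0.16×1.88 + 0.26×1.17 + 0.19×1.29 + 0.18×1.79 + 0.21×1.16 = 1.4159
MRP = 9.27% − 4.98% = 4.29%
E(R_P) = R_f + β_P × MRP = 4.98% + 1.4159 × 4.29% = 11.05%

11.05%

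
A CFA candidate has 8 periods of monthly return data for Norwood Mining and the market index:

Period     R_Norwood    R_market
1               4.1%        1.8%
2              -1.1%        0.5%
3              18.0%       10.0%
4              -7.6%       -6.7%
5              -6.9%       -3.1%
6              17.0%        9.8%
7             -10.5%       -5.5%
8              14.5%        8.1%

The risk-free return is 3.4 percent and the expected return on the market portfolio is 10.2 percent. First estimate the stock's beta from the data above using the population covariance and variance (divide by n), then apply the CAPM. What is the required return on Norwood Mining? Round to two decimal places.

15.00%

Mean R_i = (4.1 − 1.1 + 18.0 − 7.6 − 6.9 + 17.0 − 10.5 + 14.5) / 8 = 3.4375%
Mean R_m = (1.8 + 0.5 + 10.0 − 6.7 − 3.1 + 9.8 − 5.5 + 8.1) / 8 = 1.8625%
Σ(R_i − R̄_i)(R_m − R̄_m) = 549.7213  ⇒  Cov = 549.7213 / 8 = 68.7152
Σ(R_m − R̄_m)² = 322.1388  ⇒  Var(R_m) = 322.1388 / 8 = 40.2674
β = Cov / Var(R_m) = 68.7152 / 40.2674 = 1.7065
MRP = 10.2% − 3.4% = 6.80%
E(R) = R_f + β × MRP = 3.4% + 1.7065 × 6.8% = 15.00%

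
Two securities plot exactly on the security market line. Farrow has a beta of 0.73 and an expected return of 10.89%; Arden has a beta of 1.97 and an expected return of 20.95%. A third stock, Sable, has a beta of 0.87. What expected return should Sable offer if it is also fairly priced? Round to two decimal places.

12.03%

MRP (SML slope) = (20.95% − 10.89%) / (1.97 − 0.73) = 10.06% / 1.24 = 8.1129%
R_f (intercept) = 10.89% − 0.73 × 8.1129% = 4.9676%
E(R_Sable) = R_f + β × MRP = 4.9676% + 0.87 × 8.1129% = 12.03%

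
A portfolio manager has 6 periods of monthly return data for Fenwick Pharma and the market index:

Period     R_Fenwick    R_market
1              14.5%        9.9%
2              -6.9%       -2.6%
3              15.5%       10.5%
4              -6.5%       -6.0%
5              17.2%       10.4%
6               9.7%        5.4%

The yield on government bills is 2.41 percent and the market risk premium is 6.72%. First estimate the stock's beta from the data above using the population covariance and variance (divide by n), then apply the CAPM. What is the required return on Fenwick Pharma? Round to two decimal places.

12.55%

Mean R_i = (14.5 − 6.9 + 15.5 − 6.5 + 17.2 + 9.7) / 6 = 7.2500%
Mean R_m = (9.9 − 2.6 + 10.5 − 6.0 + 10.4 + 5.4) / 6 = 4.6000%
Σ(R_i − R̄_i)(R_m − R̄_m) = 394.4000  ⇒  Cov = 394.4000 / 6 = 65.7333
Σ(R_m − R̄_m)² = 261.3800  ⇒  Var(R_m) = 261.3800 / 6 = 43.5633
β = Cov / Var(R_m) = 65.7333 / 43.5633 = 1.5089
E(R) = R_f + β × MRP = 2.41% + 1.5089 × 6.72% = 12.55%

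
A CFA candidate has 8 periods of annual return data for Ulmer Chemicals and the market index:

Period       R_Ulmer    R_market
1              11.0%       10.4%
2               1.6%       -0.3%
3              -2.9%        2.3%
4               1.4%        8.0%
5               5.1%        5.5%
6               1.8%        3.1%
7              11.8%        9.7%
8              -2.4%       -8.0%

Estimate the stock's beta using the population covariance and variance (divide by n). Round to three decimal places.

0.701

Mean R_i = (11.0 + 1.6 − 2.9 + 1.4 + 5.1 + 1.8 + 11.8 − 2.4) / 8 = 3.4250%
Mean R_m = (10.4 − 0.3 + 2.3 + 8.0 + 5.5 + 3.1 + 9.7 − 8.0) / 8 = 3.8375%
Σ(R_i − R̄_i)(R_m − R̄_m) = 180.5925  ⇒  Cov = 180.5925 / 8 = 22.5741
Σ(R_m − R̄_m)² = 257.6788  ⇒  Var(R_m) = 257.6788 / 8 = 32.2099
β = Cov / Var(R_m) = 22.5741 / 32.2099 = 0.7008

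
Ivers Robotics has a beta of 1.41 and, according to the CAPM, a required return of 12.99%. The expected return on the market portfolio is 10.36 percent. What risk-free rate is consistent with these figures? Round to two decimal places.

3.95%

E(R) = R_f + β(E(R_m) − R_f) = R_f(1 − β) + β·E(R_m)
12.99% = R_f × (1 − 1.41) + 1.41 × 10.36%
12.99% = R_f × -0.41 + 14.6076%
R_f = (12.99% − 14.6076%) / -0.41 = 3.95%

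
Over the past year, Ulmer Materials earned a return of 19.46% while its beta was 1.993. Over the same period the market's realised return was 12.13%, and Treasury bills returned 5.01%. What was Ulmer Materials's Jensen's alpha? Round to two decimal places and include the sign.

+0.26%

Market excess return = 12.13% − 5.01% = 7.12%
CAPM benchmark = R_f + β(R_m − R_f) = 5.01% + 1.993 × 7.12% = 19.20016%
α = actual − benchmark = 19.46% − 19.20016% = +0.26%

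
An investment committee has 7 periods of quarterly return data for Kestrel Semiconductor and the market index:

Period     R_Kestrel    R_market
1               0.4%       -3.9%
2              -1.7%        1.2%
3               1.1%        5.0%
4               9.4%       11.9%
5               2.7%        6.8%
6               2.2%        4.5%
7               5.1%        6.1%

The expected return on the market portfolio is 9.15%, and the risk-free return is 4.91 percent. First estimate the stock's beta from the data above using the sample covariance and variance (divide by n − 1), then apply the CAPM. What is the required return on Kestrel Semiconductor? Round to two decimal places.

7.45%

Mean R_i = (0.4 − 1.7 + 1.1 + 9.4 + 2.7 + 2.2 + 5.1) / 7 = 2.7429%
Mean R_m = (-3.9 + 1.2 + 5.0 + 11.9 + 6.8 + 4.5 + 6.1) / 7 = 4.5143%
Σ(R_i − R̄_i)(R_m − R̄_m) = 86.4557  ⇒  Cov = 86.4557 / 6 = 14.4093
Σ(R_m − R̄_m)² = 144.3086  ⇒  Var(R_m) = 144.3086 / 6 = 24.0514
β = Cov / Var(R_m) = 14.4093 / 24.0514 = 0.5991
MRP = 9.15% − 4.91% = 4.24%
E(R) = R_f + β × MRP = 4.91% + 0.5991 × 4.24% = 7.45%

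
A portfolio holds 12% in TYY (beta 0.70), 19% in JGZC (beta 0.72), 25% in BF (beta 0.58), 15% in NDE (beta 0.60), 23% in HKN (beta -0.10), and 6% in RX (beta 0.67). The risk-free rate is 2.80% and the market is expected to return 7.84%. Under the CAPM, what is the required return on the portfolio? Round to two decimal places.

β_P = Σ w_i β_i = 0.12×0.70 + 0.19×0.72 + 0.25×0.58 + 0.15×0.60 + 0.23×-0.10 + 0.06×0.67 = 0.4730
MRP = 7.84% − 2.80% = 5.04%
E(R_P) = R_f + β_P × MRP = 2.80% + 0.4730 × 5.04% = 5.18%

5.18%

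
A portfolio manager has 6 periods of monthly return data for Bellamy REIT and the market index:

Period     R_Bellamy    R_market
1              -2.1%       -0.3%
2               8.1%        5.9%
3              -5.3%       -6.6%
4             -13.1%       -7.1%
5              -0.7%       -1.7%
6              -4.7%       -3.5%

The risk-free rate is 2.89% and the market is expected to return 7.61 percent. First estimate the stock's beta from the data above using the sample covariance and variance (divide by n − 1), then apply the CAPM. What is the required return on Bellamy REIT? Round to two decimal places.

Mean R_i = (-2.1 + 8.1 − 5.3 − 13.1 − 0.7 − 4.7) / 6 = -2.9667%
Mean R_m = (-0.3 + 5.9 − 6.6 − 7.1 − 1.7 − 3.5) / 6 = -2.2167%
Σ(R_i − R̄_i)(R_m − R̄_m) = 154.5933  ⇒  Cov = 154.5933 / 5 = 30.9187
Σ(R_m − R̄_m)² = 114.5283  ⇒  Var(R_m) = 114.5283 / 5 = 22.9057
β = Cov / Var(R_m) = 30.9187 / 22.9057 = 1.3498
MRP = 7.61% − 2.89% = 4.72%
E(R) = R_f + β × MRP = 2.89% + 1.3498 × 4.72% = 9.26%

9.26%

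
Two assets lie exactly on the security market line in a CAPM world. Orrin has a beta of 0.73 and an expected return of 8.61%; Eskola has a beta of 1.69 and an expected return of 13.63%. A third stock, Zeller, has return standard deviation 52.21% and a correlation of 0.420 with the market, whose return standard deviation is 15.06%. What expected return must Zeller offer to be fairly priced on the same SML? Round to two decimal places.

MRP = (13.63% − 8.61%) / (1.69 − 0.73) = 5.2292%
R_f = 8.61% − 0.73 × 5.2292% = 4.7927%
β_Zeller = ρ·σ_i/σ_m = 0.420 × 52.21 / 15.06 = 1.4561
E(R_Zeller) = R_f + β × MRP = 4.7927% + 1.4561 × 5.2292% = 12.41%

12.41%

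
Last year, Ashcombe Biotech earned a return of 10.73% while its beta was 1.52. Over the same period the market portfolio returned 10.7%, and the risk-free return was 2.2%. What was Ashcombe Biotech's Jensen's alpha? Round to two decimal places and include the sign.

Market excess return = 10.7% − 2.2% = 8.50%
CAPM benchmark = R_f + β(R_m − R_f) = 2.2% + 1.52 × 8.5% = 15.1200%
α = actual − benchmark = 10.73% − 15.1200% = -4.39%

-4.39%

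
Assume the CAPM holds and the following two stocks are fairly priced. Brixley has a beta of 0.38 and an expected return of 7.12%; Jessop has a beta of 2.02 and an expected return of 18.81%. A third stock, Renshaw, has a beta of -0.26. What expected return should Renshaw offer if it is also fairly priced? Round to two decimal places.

2.56%

MRP (SML slope) = (18.81% − 7.12%) / (2.02 − 0.38) = 11.69% / 1.64 = 7.1280%
R_f (intercept) = 7.12% − 0.38 × 7.1280% = 4.4114%
E(R_Renshaw) = R_f + β × MRP = 4.4114% + -0.26 × 7.1280% = 2.56%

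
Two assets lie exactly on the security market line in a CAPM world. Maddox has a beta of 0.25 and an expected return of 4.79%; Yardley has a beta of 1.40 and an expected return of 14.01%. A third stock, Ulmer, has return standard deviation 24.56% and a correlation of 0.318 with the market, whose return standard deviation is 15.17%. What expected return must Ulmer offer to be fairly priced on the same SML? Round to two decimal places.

MRP = (14.01% − 4.79%) / (1.40 − 0.25) = 8.0174%
R_f = 4.79% − 0.25 × 8.0174% = 2.7857%
β_Ulmer = ρ·σ_i/σ_m = 0.318 × 24.56 / 15.17 = 0.5148
E(R_Ulmer) = R_f + β × MRP = 2.7857% + 0.5148 × 8.0174% = 6.91%

6.91%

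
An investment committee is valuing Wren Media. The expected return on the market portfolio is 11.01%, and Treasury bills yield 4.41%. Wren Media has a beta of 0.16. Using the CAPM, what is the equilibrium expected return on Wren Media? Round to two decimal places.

5.47%

Market risk premium = E(R_m) − R_f = 11.01% − 4.41% = 6.60%
E(R) = R_f + β × MRP = 4.41% + 0.16 × 6.60% = 5.47%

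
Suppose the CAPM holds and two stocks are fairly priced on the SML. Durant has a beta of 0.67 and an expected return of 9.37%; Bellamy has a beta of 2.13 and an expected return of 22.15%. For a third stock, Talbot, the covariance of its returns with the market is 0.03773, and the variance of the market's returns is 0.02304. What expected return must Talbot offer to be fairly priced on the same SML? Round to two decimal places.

17.84%

MRP = (22.15% − 9.37%) / (2.13 − 0.67) = 8.7534%
R_f = 9.37% − 0.67 × 8.7534% = 3.5052%
β_Talbot = Cov / Var(R_m) = 0.03773 / 0.02304 = 1.6376
E(R_Talbot) = R_f + β × MRP = 3.5052% + 1.6376 × 8.7534% = 17.84%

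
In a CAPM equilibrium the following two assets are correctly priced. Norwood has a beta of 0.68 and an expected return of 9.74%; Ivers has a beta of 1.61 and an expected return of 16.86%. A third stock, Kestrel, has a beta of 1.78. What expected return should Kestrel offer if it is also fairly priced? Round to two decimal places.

MRP (SML slope) = (16.86% − 9.74%) / (1.61 − 0.68) = 7.12% / 0.93 = 7.6559%
R_f (intercept) = 9.74% − 0.68 × 7.6559% = 4.5340%
E(R_Kestrel) = R_f + β × MRP = 4.5340% + 1.78 × 7.6559% = 18.16%

18.16%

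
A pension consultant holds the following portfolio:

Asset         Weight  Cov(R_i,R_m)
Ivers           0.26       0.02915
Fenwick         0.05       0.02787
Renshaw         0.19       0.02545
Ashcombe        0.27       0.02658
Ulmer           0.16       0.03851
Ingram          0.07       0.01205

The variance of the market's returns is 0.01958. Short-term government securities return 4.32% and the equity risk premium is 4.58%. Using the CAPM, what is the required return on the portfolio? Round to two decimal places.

β_Ivers = 0.02915 / 0.01958 = 1.4888
β_Fenwick = 0.02787 / 0.01958 = 1.4234
β_Renshaw = 0.02545 / 0.01958 = 1.2998
β_Ashcombe = 0.02658 / 0.01958 = 1.3575
β_Ulmer = 0.03851 / 0.01958 = 1.9668
β_Ingram = 0.01205 / 0.01958 = 0.6154
β_P = Σ w_i β_i = 0.26×1.4888 + 0.05×1.4234 + 0.19×1.2998 + 0.27×1.3575 + 0.16×1.9668 + 0.07×0.6154 = 1.4295
E(R_P) = R_f + β_P × MRP = 4.32% + 1.4295 × 4.58% = 10.87%

10.87%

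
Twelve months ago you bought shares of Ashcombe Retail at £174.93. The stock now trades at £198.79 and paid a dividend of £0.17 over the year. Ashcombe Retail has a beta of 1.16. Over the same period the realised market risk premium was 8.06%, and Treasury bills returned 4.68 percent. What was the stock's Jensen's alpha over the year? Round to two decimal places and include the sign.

-0.29%

Realised HPR = (P1 + D1 − P0) / P0 = (198.79 + 0.17 − 174.93) / 174.93 = 24.03 / 174.93 = 13.7369%
CAPM required = R_f + β·MRP = 4.68% + 1.16 × 8.06% = 14.0296%
α = realised − required = 13.7369% − 14.0296% = -0.29%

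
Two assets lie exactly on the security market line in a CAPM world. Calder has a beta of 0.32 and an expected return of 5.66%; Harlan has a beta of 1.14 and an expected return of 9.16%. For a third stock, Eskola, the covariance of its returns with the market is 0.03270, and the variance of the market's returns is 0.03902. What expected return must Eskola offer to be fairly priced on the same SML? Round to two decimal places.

7.87%

MRP = (9.16% − 5.66%) / (1.14 − 0.32) = 4.2683%
R_f = 5.66% − 0.32 × 4.2683% = 4.2941%
β_Eskola = Cov / Var(R_m) = 0.03270 / 0.03902 = 0.8380
E(R_Eskola) = R_f + β × MRP = 4.2941% + 0.8380 × 4.2683% = 7.87%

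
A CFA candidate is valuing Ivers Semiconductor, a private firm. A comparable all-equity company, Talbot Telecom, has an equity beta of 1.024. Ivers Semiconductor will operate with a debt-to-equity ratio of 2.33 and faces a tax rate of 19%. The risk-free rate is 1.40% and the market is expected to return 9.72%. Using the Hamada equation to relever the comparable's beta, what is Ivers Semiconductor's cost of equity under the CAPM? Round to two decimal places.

β_L = β_U × [1 + (1 − t)(D/E)] = 1.024 × [1 + (1 − 0.19) × 2.33]
    = 1.024 × [1 + 0.81 × 2.33] = 1.024 × 2.8873 = 2.9566
MRP = 9.72% − 1.40% = 8.32%
E(R) = R_f + β_L × MRP = 1.40% + 2.9566 × 8.32% = 26.00%

26.00%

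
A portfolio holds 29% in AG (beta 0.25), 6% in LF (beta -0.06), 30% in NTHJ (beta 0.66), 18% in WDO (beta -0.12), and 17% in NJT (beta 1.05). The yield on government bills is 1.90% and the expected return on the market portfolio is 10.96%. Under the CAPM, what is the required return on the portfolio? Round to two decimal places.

β_P = Σ w_i β_i = 0.29×0.25 + 0.06×-0.06 + 0.30×0.66 + 0.18×-0.12 + 0.17×1.05 = 0.4238
MRP = 10.96% − 1.90% = 9.06%
E(R_P) = R_f + β_P × MRP = 1.90% + 0.4238 × 9.06% = 5.74%

5.74%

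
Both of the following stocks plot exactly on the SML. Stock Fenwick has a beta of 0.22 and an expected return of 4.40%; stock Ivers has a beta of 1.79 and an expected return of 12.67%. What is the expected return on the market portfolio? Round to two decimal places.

8.51%

Both satisfy E(R) = R_f + β·MRP, so the slope of the SML is
MRP = (12.67% − 4.40%) / (1.79 − 0.22) = 8.27% / 1.57 = 5.2675%
R_f = E(R_Fenwick) − β_Fenwick·MRP = 4.40% − 0.22 × 5.2675% = 3.2412%
E(R_m) = R_f + MRP = 3.2412% + 5.2675% = 8.51%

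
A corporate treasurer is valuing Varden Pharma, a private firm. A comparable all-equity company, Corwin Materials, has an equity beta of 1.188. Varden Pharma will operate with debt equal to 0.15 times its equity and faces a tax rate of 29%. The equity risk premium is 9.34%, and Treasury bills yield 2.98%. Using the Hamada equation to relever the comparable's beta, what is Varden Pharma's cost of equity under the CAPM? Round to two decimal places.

β_L = β_U × [1 + (1 − t)(D/E)] = 1.188 × [1 + (1 − 0.29) × 0.15]
    = 1.188 × [1 + 0.71 × 0.15] = 1.188 × 1.1065 = 1.3145
E(R) = R_f + β_L × MRP = 2.98% + 1.3145 × 9.34% = 15.26%

15.26%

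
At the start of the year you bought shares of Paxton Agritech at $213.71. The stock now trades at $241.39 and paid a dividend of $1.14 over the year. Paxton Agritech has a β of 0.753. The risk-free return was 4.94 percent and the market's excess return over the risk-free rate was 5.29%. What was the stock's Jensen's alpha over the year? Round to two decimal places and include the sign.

+4.56%

Realised HPR = (P1 + D1 − P0) / P0 = (241.39 + 1.14 − 213.71) / 213.71 = 28.82 / 213.71 = 13.4856%
CAPM required = R_f + β·MRP = 4.94% + 0.753 × 5.29% = 8.92337%
α = realised − required = 13.4856% − 8.92337% = +4.56%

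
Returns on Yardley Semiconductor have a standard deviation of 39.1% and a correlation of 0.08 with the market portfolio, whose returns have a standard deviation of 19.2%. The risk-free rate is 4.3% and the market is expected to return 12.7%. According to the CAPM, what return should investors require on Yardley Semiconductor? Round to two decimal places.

5.67%

β = ρ × σ_i / σ_m = 0.08 × 39.1% / 19.2% = 0.1629
MRP = 12.7% − 4.3% = 8.40%
E(R) = 4.3% + 0.1629 × 8.4% = 5.67%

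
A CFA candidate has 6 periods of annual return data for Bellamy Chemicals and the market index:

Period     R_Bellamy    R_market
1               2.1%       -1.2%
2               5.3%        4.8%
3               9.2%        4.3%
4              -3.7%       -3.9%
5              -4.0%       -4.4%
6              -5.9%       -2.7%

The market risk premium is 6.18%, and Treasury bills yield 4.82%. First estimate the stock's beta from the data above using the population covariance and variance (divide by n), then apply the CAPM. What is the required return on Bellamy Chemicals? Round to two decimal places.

13.14%

Mean R_i = (2.1 + 5.3 + 9.2 − 3.7 − 4.0 − 5.9) / 6 = 0.5000%
Mean R_m = (-1.2 + 4.8 + 4.3 − 3.9 − 4.4 − 2.7) / 6 = -0.5167%
Σ(R_i − R̄_i)(R_m − R̄_m) = 111.9900  ⇒  Cov = 111.9900 / 6 = 18.6650
Σ(R_m − R̄_m)² = 83.2283  ⇒  Var(R_m) = 83.2283 / 6 = 13.8714
β = Cov / Var(R_m) = 18.6650 / 13.8714 = 1.3456
E(R) = R_f + β × MRP = 4.82% + 1.3456 × 6.18% = 13.14%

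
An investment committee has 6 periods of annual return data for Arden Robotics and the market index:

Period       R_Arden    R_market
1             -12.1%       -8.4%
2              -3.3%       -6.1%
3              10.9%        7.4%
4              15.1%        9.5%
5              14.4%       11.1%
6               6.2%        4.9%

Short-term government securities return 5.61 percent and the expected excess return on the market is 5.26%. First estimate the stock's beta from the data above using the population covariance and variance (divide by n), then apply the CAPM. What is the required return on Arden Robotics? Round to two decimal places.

12.35%

Mean R_i = (-12.1 − 3.3 + 10.9 + 15.1 + 14.4 + 6.2) / 6 = 5.2000%
Mean R_m = (-8.4 − 6.1 + 7.4 + 9.5 + 11.1 + 4.9) / 6 = 3.0667%
Σ(R_i − R̄_i)(R_m − R̄_m) = 440.4200  ⇒  Cov = 440.4200 / 6 = 73.4033
Σ(R_m − R̄_m)² = 343.5733  ⇒  Var(R_m) = 343.5733 / 6 = 57.2622
β = Cov / Var(R_m) = 73.4033 / 57.2622 = 1.2819
E(R) = R_f + β × MRP = 5.61% + 1.2819 × 5.26% = 12.35%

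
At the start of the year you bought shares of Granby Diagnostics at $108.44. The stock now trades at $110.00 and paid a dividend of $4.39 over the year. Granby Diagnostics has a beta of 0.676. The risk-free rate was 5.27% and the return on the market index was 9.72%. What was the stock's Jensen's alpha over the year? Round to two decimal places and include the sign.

-2.79%

Realised HPR = (P1 + D1 − P0) / P0 = (110.00 + 4.39 − 108.44) / 108.44 = 5.95 / 108.44 = 5.4869%
MRP = 9.72% − 5.27% = 4.45%
CAPM required = R_f + β·MRP = 5.27% + 0.676 × 4.45% = 8.27820%
α = realised − required = 5.4869% − 8.27820% = -2.79%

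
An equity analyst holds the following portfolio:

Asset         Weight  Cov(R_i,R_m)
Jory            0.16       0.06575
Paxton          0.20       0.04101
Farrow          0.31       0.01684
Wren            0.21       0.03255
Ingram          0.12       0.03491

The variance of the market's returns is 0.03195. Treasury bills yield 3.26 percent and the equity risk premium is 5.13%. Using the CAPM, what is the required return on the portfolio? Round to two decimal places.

8.87%

β_Jory = 0.06575 / 0.03195 = 2.0579
β_Paxton = 0.04101 / 0.03195 = 1.2836
β_Farrow = 0.01684 / 0.03195 = 0.5271
β_Wren = 0.03255 / 0.03195 = 1.0188
β_Ingram = 0.03491 / 0.03195 = 1.0926
β_P = Σ w_i β_i = 0.16×2.0579 + 0.20×1.2836 + 0.31×0.5271 + 0.21×1.0188 + 0.12×1.0926 = 1.0944
E(R_P) = R_f + β_P × MRP = 3.26% + 1.0944 × 5.13% = 8.87%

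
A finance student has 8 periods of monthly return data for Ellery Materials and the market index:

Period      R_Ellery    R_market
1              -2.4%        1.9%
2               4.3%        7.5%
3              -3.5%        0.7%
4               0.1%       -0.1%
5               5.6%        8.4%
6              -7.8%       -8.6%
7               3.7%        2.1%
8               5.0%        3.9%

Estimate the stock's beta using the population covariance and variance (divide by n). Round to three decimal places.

0.811

Mean R_i = (-2.4 + 4.3 − 3.5 + 0.1 + 5.6 − 7.8 + 3.7 + 5.0) / 8 = 0.6250%
Mean R_m = (1.9 + 7.5 + 0.7 − 0.1 + 8.4 − 8.6 + 2.1 + 3.9) / 8 = 1.9750%
Σ(R_i − R̄_i)(R_m − R̄_m) = 156.7450  ⇒  Cov = 156.7450 / 8 = 19.5931
Σ(R_m − R̄_m)² = 193.2950  ⇒  Var(R_m) = 193.2950 / 8 = 24.1619
β = Cov / Var(R_m) = 19.5931 / 24.1619 = 0.8109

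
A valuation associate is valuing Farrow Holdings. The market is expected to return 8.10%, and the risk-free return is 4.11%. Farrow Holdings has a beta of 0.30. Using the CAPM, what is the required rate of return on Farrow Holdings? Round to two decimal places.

Market risk premium = E(R_m) − R_f = 8.10% − 4.11% = 3.99%
E(R) = R_f + β × MRP = 4.11% + 0.30 × 3.99% = 5.31%

5.31%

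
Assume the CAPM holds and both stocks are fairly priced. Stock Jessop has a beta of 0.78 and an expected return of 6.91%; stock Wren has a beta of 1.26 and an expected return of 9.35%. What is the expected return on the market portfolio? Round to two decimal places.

8.03%

Both satisfy E(R) = R_f + β·MRP, so the slope of the SML is
MRP = (9.35% − 6.91%) / (1.26 − 0.78) = 2.44% / 0.48 = 5.0833%
R_f = E(R_Jessop) − β_Jessop·MRP = 6.91% − 0.78 × 5.0833% = 2.9450%
E(R_m) = R_f + MRP = 2.9450% + 5.0833% = 8.03%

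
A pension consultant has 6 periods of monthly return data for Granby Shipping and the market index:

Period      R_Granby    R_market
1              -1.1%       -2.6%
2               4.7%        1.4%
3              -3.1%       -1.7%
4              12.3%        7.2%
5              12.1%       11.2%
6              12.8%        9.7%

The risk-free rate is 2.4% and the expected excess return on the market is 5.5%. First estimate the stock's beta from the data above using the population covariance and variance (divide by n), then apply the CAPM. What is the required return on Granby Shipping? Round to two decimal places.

Mean R_i = (-1.1 + 4.7 − 3.1 + 12.3 + 12.1 + 12.8) / 6 = 6.2833%
Mean R_m = (-2.6 + 1.4 − 1.7 + 7.2 + 11.2 + 9.7) / 6 = 4.2000%
Σ(R_i − R̄_i)(R_m − R̄_m) = 204.6100  ⇒  Cov = 204.6100 / 6 = 34.1017
Σ(R_m − R̄_m)² = 177.1400  ⇒  Var(R_m) = 177.1400 / 6 = 29.5233
β = Cov / Var(R_m) = 34.1017 / 29.5233 = 1.1551
E(R) = R_f + β × MRP = 2.4% + 1.1551 × 5.5% = 8.75%

8.75%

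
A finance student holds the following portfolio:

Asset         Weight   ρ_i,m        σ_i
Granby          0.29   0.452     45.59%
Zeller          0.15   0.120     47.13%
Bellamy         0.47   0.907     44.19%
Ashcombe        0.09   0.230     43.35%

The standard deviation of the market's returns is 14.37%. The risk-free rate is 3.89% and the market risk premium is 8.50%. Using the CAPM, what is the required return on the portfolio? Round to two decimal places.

β_Granby = 0.452 × 45.59% / 14.37% = 1.4340
β_Zeller = 0.120 × 47.13% / 14.37% = 0.3936
β_Bellamy = 0.907 × 44.19% / 14.37% = 2.7892
β_Ashcombe = 0.230 × 43.35% / 14.37% = 0.6938
β_P = Σ w_i β_i = 0.29×1.4340 + 0.15×0.3936 + 0.47×2.7892 + 0.09×0.6938 = 1.8483
E(R_P) = R_f + β_P × MRP = 3.89% + 1.8483 × 8.50% = 19.60%

19.60%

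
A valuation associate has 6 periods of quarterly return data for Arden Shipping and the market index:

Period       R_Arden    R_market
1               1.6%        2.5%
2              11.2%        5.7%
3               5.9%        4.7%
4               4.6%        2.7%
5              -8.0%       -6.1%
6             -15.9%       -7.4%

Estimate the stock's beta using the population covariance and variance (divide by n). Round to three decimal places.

1.724

Mean R_i = (1.6 + 11.2 + 5.9 + 4.6 − 8.0 − 15.9) / 6 = -0.1000%
Mean R_m = (2.5 + 5.7 + 4.7 + 2.7 − 6.1 − 7.4) / 6 = 0.3500%
Σ(R_i − R̄_i)(R_m − R̄_m) = 274.6600  ⇒  Cov = 274.6600 / 6 = 45.7767
Σ(R_m − R̄_m)² = 159.3550  ⇒  Var(R_m) = 159.3550 / 6 = 26.5592
β = Cov / Var(R_m) = 45.7767 / 26.5592 = 1.7236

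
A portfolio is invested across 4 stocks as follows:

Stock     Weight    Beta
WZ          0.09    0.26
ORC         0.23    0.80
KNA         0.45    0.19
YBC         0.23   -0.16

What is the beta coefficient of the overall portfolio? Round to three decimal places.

0.256

β_P = Σ w_i β_i = 0.09×0.26 + 0.23×0.80 + 0.45×0.19 + 0.23×-0.16 = 0.2561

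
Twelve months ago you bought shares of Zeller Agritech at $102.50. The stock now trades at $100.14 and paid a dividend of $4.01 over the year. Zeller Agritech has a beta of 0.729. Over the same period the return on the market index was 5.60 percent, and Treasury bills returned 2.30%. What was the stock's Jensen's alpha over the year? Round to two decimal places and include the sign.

-3.10%

Realised HPR = (P1 + D1 − P0) / P0 = (100.14 + 4.01 − 102.50) / 102.50 = 1.65 / 102.50 = 1.6098%
MRP = 5.60% − 2.30% = 3.30%
CAPM required = R_f + β·MRP = 2.30% + 0.729 × 3.30% = 4.70570%
α = realised − required = 1.6098% − 4.70570% = -3.10%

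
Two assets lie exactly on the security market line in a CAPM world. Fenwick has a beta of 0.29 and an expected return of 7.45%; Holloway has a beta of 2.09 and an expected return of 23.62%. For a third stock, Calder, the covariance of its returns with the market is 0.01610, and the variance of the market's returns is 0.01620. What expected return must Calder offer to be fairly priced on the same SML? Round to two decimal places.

13.77%

MRP = (23.62% − 7.45%) / (2.09 − 0.29) = 8.9833%
R_f = 7.45% − 0.29 × 8.9833% = 4.8448%
β_Calder = Cov / Var(R_m) = 0.01610 / 0.01620 = 0.9938
E(R_Calder) = R_f + β × MRP = 4.8448% + 0.9938 × 8.9833% = 13.77%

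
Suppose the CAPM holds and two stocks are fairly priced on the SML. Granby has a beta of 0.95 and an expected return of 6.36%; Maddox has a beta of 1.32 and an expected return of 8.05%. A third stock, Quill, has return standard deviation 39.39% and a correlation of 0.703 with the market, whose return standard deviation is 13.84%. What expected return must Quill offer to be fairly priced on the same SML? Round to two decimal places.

11.16%

MRP = (8.05% − 6.36%) / (1.32 − 0.95) = 4.5676%
R_f = 6.36% − 0.95 × 4.5676% = 2.0208%
β_Quill = ρ·σ_i/σ_m = 0.703 × 39.39 / 13.84 = 2.0008
E(R_Quill) = R_f + β × MRP = 2.0208% + 2.0008 × 4.5676% = 11.16%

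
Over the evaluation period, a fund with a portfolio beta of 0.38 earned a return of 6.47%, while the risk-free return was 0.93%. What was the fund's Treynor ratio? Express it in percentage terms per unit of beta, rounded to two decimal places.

14.58%

Treynor = (R_P − R_f) / β_P = (6.47% − 0.93%) / 0.3800 = 5.54% / 0.3800 = 14.58%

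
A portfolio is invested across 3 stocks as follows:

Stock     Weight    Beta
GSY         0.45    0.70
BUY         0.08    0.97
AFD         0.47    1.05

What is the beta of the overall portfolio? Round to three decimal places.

β_P = Σ w_i β_i = 0.45×0.70 + 0.08×0.97 + 0.47×1.05 = 0.8861

0.886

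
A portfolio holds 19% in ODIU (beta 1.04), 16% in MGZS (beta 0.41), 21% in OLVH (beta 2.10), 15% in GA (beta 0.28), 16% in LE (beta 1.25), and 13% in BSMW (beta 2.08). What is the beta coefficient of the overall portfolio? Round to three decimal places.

β_P = Σ w_i β_i = 0.19×1.04 + 0.16×0.41 + 0.21×2.10 + 0.15×0.28 + 0.16×1.25 + 0.13×2.08 = 1.2166

1.217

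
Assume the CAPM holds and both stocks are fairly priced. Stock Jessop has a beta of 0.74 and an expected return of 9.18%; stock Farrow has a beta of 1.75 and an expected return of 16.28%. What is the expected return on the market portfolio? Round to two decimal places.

11.01%

Both satisfy E(R) = R_f + β·MRP, so the slope of the SML is
MRP = (16.28% − 9.18%) / (1.75 − 0.74) = 7.10% / 1.01 = 7.0297%
R_f = E(R_Jessop) − β_Jessop·MRP = 9.18% − 0.74 × 7.0297% = 3.9780%
E(R_m) = R_f + MRP = 3.9780% + 7.0297% = 11.01%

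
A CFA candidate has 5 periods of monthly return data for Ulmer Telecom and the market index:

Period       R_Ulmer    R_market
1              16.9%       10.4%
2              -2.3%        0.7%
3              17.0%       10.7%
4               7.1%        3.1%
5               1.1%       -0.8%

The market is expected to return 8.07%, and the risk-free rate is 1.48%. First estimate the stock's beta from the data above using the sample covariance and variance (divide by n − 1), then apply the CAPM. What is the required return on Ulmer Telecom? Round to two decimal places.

11.90%

Mean R_i = (16.9 − 2.3 + 17.0 + 7.1 + 1.1) / 5 = 7.9600%
Mean R_m = (10.4 + 0.7 + 10.7 + 3.1 − 0.8) / 5 = 4.8200%
Σ(R_i − R̄_i)(R_m − R̄_m) = 185.3440  ⇒  Cov = 185.3440 / 4 = 46.3360
Σ(R_m − R̄_m)² = 117.2280  ⇒  Var(R_m) = 117.2280 / 4 = 29.3070
β = Cov / Var(R_m) = 46.3360 / 29.3070 = 1.5811
MRP = 8.07% − 1.48% = 6.59%
E(R) = R_f + β × MRP = 1.48% + 1.5811 × 6.59% = 11.90%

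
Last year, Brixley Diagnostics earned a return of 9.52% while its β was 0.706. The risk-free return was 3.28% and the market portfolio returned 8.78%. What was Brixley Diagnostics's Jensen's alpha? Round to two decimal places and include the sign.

Market excess return = 8.78% − 3.28% = 5.50%
CAPM benchmark = R_f + β(R_m − R_f) = 3.28% + 0.706 × 5.50% = 7.16300%
α = actual − benchmark = 9.52% − 7.16300% = +2.36%

+2.36%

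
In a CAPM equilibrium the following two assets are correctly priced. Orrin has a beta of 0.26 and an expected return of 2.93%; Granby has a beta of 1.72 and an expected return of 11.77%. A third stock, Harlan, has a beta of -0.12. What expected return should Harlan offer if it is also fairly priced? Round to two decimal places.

0.63%

MRP (SML slope) = (11.77% − 2.93%) / (1.72 − 0.26) = 8.84% / 1.46 = 6.0548%
R_f (intercept) = 2.93% − 0.26 × 6.0548% = 1.3558%
E(R_Harlan) = R_f + β × MRP = 1.3558% + -0.12 × 6.0548% = 0.63%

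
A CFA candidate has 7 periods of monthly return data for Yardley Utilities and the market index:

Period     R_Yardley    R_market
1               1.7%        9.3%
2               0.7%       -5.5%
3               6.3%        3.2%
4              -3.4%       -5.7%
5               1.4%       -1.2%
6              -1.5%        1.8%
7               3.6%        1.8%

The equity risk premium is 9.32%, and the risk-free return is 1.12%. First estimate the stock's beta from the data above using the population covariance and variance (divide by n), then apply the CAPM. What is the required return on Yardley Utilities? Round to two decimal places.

Mean R_i = (1.7 + 0.7 + 6.3 − 3.4 + 1.4 − 1.5 + 3.6) / 7 = 1.2571%
Mean R_m = (9.3 − 5.5 + 3.2 − 5.7 − 1.2 + 1.8 + 1.8) / 7 = 0.5286%
Σ(R_i − R̄_i)(R_m − R̄_m) = 48.9486  ⇒  Cov = 48.9486 / 7 = 6.9927
Σ(R_m − R̄_m)² = 165.4343  ⇒  Var(R_m) = 165.4343 / 7 = 23.6335
β = Cov / Var(R_m) = 6.9927 / 23.6335 = 0.2959
E(R) = R_f + β × MRP = 1.12% + 0.2959 × 9.32% = 3.88%

3.88%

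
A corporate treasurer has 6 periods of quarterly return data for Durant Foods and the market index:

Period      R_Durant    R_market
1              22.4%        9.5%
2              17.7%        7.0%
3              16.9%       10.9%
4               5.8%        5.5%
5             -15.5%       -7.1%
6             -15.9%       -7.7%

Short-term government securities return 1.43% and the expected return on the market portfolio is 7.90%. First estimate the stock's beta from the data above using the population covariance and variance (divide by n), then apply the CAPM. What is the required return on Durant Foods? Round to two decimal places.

14.44%

Mean R_i = (22.4 + 17.7 + 16.9 + 5.8 − 15.5 − 15.9) / 6 = 5.2333%
Mean R_m = (9.5 + 7.0 + 10.9 + 5.5 − 7.1 − 7.7) / 6 = 3.0167%
Σ(R_i − R̄_i)(R_m − R̄_m) = 690.5667  ⇒  Cov = 690.5667 / 6 = 115.0945
Σ(R_m − R̄_m)² = 343.4083  ⇒  Var(R_m) = 343.4083 / 6 = 57.2347
β = Cov / Var(R_m) = 115.0945 / 57.2347 = 2.0109
MRP = 7.90% − 1.43% = 6.47%
E(R) = R_f + β × MRP = 1.43% + 2.0109 × 6.47% = 14.44%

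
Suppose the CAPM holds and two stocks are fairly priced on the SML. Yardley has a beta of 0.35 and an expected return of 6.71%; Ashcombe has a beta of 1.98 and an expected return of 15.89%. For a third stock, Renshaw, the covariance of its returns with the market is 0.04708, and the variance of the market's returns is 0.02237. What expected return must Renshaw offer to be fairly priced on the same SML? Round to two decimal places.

MRP = (15.89% − 6.71%) / (1.98 − 0.35) = 5.6319%
R_f = 6.71% − 0.35 × 5.6319% = 4.7388%
β_Renshaw = Cov / Var(R_m) = 0.04708 / 0.02237 = 2.1046
E(R_Renshaw) = R_f + β × MRP = 4.7388% + 2.1046 × 5.6319% = 16.59%

16.59%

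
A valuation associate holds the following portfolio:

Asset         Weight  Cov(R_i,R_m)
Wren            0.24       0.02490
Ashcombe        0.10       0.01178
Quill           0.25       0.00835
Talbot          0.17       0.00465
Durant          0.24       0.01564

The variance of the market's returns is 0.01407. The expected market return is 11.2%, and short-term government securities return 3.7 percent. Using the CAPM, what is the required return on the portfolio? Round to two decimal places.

11.05%

β_Wren = 0.02490 / 0.01407 = 1.7697
β_Ashcombe = 0.01178 / 0.01407 = 0.8372
β_Quill = 0.00835 / 0.01407 = 0.5935
β_Talbot = 0.00465 / 0.01407 = 0.3305
β_Durant = 0.01564 / 0.01407 = 1.1116
β_P = Σ w_i β_i = 0.24×1.7697 + 0.10×0.8372 + 0.25×0.5935 + 0.17×0.3305 + 0.24×1.1116 = 0.9798
MRP = 11.2% − 3.7% = 7.50%
E(R_P) = R_f + β_P × MRP = 3.7% + 0.9798 × 7.5% = 11.05%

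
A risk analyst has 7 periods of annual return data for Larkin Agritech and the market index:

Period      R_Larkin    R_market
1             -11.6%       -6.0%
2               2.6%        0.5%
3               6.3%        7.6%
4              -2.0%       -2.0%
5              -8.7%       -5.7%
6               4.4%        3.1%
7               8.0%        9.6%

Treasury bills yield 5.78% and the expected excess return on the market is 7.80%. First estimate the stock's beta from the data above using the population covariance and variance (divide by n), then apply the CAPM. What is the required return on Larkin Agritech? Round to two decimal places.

14.92%

Mean R_i = (-11.6 + 2.6 + 6.3 − 2.0 − 8.7 + 4.4 + 8.0) / 7 = -0.1429%
Mean R_m = (-6.0 + 0.5 + 7.6 − 2.0 − 5.7 + 3.1 + 9.6) / 7 = 1.0143%
Σ(R_i − R̄_i)(R_m − R̄_m) = 263.8243  ⇒  Cov = 263.8243 / 7 = 37.6892
Σ(R_m − R̄_m)² = 225.0686  ⇒  Var(R_m) = 225.0686 / 7 = 32.1527
β = Cov / Var(R_m) = 37.6892 / 32.1527 = 1.1722
E(R) = R_f + β × MRP = 5.78% + 1.1722 × 7.80% = 14.92%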